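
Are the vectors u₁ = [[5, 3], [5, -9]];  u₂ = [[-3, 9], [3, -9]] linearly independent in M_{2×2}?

linearly independent

Take coordinates with respect to the standard basis {E₁₁, E₁₂, E₂₁, E₂₂}.
Place the vectors as rows of a 2×4 matrix and reduce to echelon form.
The reduction yields 2 nonzero rows, so the rank is 2.
Since rank = 2 (the number of vectors), the set is linearly independent.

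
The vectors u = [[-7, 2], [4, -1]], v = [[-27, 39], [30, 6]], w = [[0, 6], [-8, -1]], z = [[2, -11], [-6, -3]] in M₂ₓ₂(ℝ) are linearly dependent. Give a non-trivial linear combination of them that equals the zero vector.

3u - v - 3z = 0

Write each element as a vector in ℝ⁴ using {E₁₁, E₁₂, E₂₁, E₂₂}.
Solve the homogeneous system with u, v, w, z as columns by row-reducing the coefficient matrix.
One solution (up to scaling) is (3, -1, 0, -3).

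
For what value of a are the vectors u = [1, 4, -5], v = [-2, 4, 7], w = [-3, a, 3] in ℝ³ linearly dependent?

a = 36

Place the vectors as rows of a 3×3 matrix; dependence ⇔ determinant zero.
Expanding, det = 3*a - 108.
Solving 3*a - 108 = 0 yields a = 36.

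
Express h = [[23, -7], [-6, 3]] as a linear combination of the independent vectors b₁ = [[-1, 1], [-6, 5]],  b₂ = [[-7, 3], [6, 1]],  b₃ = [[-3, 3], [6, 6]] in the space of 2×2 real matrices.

h = -b₁ - 4b₂ + 2b₃

Work in coordinates with respect to the standard basis {E₁₁, E₁₂, E₂₁, E₂₂}.
Solve the system with b₁, b₂, b₃ as columns and h as the right-hand side.
Back-substitution yields (a₁, a₂, a₃) = (-1, -4, 2).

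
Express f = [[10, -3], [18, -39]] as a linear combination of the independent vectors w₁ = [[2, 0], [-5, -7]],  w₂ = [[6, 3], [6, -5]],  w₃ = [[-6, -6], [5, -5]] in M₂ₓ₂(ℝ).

f = 2w₁ + 3w₂ + 2w₃

Work in coordinates with respect to the standard basis {E₁₁, E₁₂, E₂₁, E₂₂}.
Set up the augmented matrix [w₁ | w₂ | w₃ | f] and row-reduce.
The system has the unique solution (c₁, c₂, c₃) = (2, 3, 2).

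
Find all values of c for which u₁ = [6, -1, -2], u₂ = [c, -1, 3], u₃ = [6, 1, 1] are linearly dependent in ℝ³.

c = -54

Dependence holds iff the 3×3 matrix [u₁ u₂ u₃] is singular.
Expanding, det = -c - 54.
This vanishes exactly when c = -54.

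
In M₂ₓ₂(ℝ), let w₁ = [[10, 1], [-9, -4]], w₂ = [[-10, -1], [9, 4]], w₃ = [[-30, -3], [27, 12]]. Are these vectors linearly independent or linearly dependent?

linearly dependent

Write each element as a coordinate vector in ℝ⁴ using {E₁₁, E₁₂, E₂₁, E₂₂}.
Place the vectors as rows of a 3×4 matrix and reduce to echelon form.
The reduction yields 1 nonzero row, so the rank is 1.
Since rank 1 < 3, the set is linearly dependent.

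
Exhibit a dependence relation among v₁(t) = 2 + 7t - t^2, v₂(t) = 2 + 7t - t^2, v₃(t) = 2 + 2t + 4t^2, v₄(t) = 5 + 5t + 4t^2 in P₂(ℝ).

Take coordinates with respect to {1, t, t^2}.
Solve the homogeneous system with v₁, v₂, v₃, v₄ as columns by row-reducing the coefficient matrix.
The free variable yields coefficients (1, -1, 0, 0) (any nonzero multiple also works).

v₁ - v₂ = 0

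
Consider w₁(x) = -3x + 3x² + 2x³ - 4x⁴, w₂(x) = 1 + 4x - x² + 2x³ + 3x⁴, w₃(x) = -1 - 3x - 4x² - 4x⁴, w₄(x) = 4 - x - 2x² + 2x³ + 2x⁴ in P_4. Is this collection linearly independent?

Take coordinates with respect to the standard basis {1, x, …, x⁴}.
Row-reduce the matrix whose columns are w₁, w₂, w₃, w₄.
The reduction yields 4 nonzero rows, so the rank is 4.
Since rank = 4 (the number of vectors), the set is linearly independent.

linearly independent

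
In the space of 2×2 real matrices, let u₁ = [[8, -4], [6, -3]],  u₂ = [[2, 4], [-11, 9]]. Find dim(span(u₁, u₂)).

dim = 2

Represent each element by its coordinate vector in ℝ⁴.
Apply Gaussian elimination to the matrix whose rows are u₁, u₂.
Exactly 2 pivots survive; hence the rank is 2.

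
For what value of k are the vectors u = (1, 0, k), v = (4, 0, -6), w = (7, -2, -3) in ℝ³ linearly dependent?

k = -3/2

The vectors are dependent exactly when the determinant of the matrix with rows u, v, w vanishes.
The determinant works out to -8*k - 12.
Setting this to zero gives k = -3/2.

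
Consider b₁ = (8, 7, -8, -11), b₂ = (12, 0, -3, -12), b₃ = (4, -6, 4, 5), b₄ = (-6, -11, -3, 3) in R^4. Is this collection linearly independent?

Row-reduce the matrix whose columns are b₁, b₂, b₃, b₄.
The reduction yields 4 nonzero rows, so the rank is 4.
Since rank = 4 (the number of vectors), the set is linearly independent.

linearly independent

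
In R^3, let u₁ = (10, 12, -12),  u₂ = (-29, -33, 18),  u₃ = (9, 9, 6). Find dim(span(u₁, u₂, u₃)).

Form the matrix with u₁, u₂, u₃ as columns and reduce.
Exactly 2 pivots survive; hence the rank is 2.

2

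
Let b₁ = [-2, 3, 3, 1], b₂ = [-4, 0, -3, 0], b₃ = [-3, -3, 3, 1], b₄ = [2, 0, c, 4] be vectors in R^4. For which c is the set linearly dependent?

c = 21

Place the vectors as rows of a 4×4 matrix; dependence ⇔ determinant zero.
Cofactor expansion gives det = 504 - 24*c.
Solving 504 - 24*c = 0 yields c = 21.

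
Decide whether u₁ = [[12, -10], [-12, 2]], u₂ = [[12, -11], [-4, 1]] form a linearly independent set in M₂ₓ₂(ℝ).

Write each element as a coordinate vector in ℝ⁴ using {E₁₁, E₁₂, E₂₁, E₂₂}.
Row-reduce the matrix whose columns are u₁, u₂.
The reduction yields 2 nonzero rows, so the rank is 2.
Since rank = 2 (the number of vectors), the set is linearly independent.

linearly independent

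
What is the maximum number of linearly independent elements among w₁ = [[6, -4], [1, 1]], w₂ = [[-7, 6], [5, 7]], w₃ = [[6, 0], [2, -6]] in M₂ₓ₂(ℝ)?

Pass to coordinate vectors with respect to the basis {E₁₁, E₁₂, E₂₁, E₂₂}.
Form the matrix with w₁, w₂, w₃ as columns and reduce.
Exactly 3 pivots survive; hence the rank is 3.

3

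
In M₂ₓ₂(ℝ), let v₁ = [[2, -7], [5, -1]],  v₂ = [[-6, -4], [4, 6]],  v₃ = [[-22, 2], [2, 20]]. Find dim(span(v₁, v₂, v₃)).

2

Pass to coordinate vectors with respect to the basis {E₁₁, E₁₂, E₂₁, E₂₂}.
Put the 4×3 matrix [v₁|v₂|v₃] into echelon form.
There are 2 pivot columns, so rank = 2.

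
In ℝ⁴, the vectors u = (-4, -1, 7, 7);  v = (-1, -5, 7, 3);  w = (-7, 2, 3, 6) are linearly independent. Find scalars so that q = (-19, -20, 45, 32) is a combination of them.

Write q = c₁u + … + c₃w and equate components.
The system has the unique solution (c₁, c₂, c₃) = (2, 4, 1).

q = 2u + 4v + w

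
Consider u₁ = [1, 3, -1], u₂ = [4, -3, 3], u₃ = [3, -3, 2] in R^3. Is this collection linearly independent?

The matrix [u₁|u₂|u₃] has determinant 9.
A nonzero determinant means the columns are linearly independent.

linearly independent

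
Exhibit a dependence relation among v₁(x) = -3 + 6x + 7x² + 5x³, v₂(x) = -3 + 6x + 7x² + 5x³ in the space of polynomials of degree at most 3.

Pass to coordinate vectors relative to the basis {1, x, …, x³}.
Row-reduce the matrix with v₁, v₂ as columns; the null space gives the coefficients.
A generator of the null space is (1, -1).

v₁ - v₂ = 0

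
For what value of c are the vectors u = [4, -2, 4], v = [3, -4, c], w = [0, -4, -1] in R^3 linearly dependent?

Place the vectors as rows of a 3×3 matrix; dependence ⇔ determinant zero.
Expanding, det = 16*c - 38.
Setting this to zero gives c = 19/8.

c = 19/8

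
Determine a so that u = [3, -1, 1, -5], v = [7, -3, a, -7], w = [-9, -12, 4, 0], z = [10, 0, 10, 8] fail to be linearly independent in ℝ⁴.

The set is linearly dependent precisely when det[u; v; w; z] = 0.
Expanding, det = 960*a - 4512.
Setting this to zero gives a = 47/10.

a = 47/10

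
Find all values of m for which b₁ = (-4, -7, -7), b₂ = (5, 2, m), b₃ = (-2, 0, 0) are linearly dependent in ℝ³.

The vectors are dependent exactly when the determinant of the matrix with rows b₁, b₂, b₃ vanishes.
Expanding, det = 14*m - 28.
Solving 14*m - 28 = 0 yields m = 2.

m = 2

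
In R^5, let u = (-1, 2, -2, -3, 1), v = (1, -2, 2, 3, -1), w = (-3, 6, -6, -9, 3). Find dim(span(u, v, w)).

Apply Gaussian elimination to the matrix whose rows are u, v, w.
Reduction leaves 1 leading entry, giving rank 1.

1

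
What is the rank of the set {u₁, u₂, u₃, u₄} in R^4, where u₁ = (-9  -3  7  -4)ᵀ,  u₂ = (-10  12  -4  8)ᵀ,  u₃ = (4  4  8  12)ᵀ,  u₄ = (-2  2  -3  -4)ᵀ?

Form the matrix with u₁, u₂, u₃, u₄ as columns and reduce.
Reduction leaves 4 leading entries, giving rank 4.

rank 4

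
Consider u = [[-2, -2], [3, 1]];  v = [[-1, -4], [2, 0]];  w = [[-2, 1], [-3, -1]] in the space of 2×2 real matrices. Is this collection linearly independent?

Take coordinates with respect to the standard basis {E₁₁, E₁₂, E₂₁, E₂₂}.
Place the vectors as rows of a 3×4 matrix and reduce to echelon form.
The reduction yields 3 nonzero rows, so the rank is 3.
Since rank = 3 (the number of vectors), the set is linearly independent.

linearly independent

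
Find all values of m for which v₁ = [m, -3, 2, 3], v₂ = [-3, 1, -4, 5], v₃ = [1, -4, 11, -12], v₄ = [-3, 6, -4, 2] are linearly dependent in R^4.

m = -55/2

Place the vectors as rows of a 4×4 matrix; dependence ⇔ determinant zero.
Cofactor expansion gives det = -20*m - 550.
Setting this to zero gives m = -55/2.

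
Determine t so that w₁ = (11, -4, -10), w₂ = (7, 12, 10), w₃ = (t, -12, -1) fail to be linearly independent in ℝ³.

The set is linearly dependent precisely when det[w₁; w₂; w₃] = 0.
Expanding, det = 80*t + 2000.
This vanishes exactly when t = -25.

t = -25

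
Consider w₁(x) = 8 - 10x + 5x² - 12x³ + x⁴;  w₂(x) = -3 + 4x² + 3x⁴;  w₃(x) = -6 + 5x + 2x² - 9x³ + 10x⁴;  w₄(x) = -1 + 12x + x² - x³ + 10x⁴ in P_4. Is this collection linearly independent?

Write each element as a coordinate vector in ℝ⁵ using {1, x, …, x⁴}.
Row-reduce the matrix whose columns are w₁, w₂, w₃, w₄.
The reduction yields 4 nonzero rows, so the rank is 4.
Since rank = 4 (the number of vectors), the set is linearly independent.

linearly independent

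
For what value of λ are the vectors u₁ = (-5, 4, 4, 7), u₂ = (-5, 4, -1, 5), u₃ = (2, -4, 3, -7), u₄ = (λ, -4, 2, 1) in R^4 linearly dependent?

Place the vectors as rows of a 4×4 matrix; dependence ⇔ determinant zero.
Expanding, det = 616 - 56*λ.
This vanishes exactly when λ = 11.

λ = 11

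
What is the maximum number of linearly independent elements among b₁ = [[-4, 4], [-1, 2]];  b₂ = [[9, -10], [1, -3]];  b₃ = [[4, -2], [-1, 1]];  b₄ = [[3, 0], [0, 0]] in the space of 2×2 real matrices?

3

Use coordinates relative to {E₁₁, E₁₂, E₂₁, E₂₂}.
Form the matrix with b₁, b₂, b₃, b₄ as columns and reduce.
There are 3 pivot columns, so rank = 3.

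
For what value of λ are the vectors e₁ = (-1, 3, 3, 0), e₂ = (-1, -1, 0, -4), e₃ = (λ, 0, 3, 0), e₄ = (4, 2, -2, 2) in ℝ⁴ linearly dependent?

λ = -24/7

The set is linearly dependent precisely when det[e₁; e₂; e₃; e₄] = 0.
Cofactor expansion gives det = -42*λ - 144.
This vanishes exactly when λ = -24/7.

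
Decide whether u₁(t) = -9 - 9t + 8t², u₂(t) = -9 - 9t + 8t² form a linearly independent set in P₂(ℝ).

linearly dependent

Take coordinates with respect to the standard basis {1, t, t²}.
Row-reduce the matrix whose columns are u₁, u₂.
The reduction yields 1 nonzero row, so the rank is 1.
Since rank 1 < 2, the set is linearly dependent.
Indeed u₁ - u₂ = 0.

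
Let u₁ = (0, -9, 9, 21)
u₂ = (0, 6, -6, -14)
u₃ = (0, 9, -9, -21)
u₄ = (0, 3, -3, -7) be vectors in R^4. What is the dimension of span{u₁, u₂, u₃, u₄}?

Put the 4×4 matrix [u₁|u₂|u₃|u₄] into echelon form.
Exactly 1 pivot survives; hence the rank is 1.

dim = 1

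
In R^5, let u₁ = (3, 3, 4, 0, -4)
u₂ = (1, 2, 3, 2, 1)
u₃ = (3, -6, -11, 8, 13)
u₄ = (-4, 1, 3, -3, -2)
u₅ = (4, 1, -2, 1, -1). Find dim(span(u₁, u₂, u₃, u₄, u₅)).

Form the matrix with u₁, u₂, u₃, u₄, u₅ as columns and reduce.
There are 4 pivot columns, so rank = 4.

dim = 4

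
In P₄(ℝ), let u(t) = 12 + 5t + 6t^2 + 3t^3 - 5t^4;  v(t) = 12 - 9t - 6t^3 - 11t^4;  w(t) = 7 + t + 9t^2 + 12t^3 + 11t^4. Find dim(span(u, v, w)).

Pass to coordinate vectors with respect to the basis {1, t, …, t^4}.
Form the matrix with u, v, w as columns and reduce.
Reduction leaves 3 leading entries, giving rank 3.

3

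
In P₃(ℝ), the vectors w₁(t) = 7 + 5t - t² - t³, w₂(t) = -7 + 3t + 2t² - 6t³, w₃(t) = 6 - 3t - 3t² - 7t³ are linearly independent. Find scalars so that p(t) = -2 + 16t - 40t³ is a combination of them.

Take coordinate vectors relative to {1, t, …, t³}.
Write p = a₁w₁ + … + a₃w₃ and equate components.
Back-substitution yields (a₁, a₂, a₃) = (2, 4, 2).

p = 2w₁ + 4w₂ + 2w₃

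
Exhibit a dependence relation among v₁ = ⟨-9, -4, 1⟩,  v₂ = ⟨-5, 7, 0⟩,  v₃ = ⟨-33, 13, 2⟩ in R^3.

Solve the homogeneous system with v₁, v₂, v₃ as columns by row-reducing the coefficient matrix.
The free variable yields coefficients (2, 3, -1) (any nonzero multiple also works).

2v₁ + 3v₂ - v₃ = 0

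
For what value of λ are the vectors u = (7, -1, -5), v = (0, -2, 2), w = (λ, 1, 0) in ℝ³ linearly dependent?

The vectors are dependent exactly when the determinant of the matrix with rows u, v, w vanishes.
Expanding, det = -12*λ - 14.
This vanishes exactly when λ = -7/6.

λ = -7/6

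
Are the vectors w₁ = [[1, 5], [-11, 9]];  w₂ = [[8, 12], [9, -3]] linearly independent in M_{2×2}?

Write each element as a coordinate vector in ℝ⁴ using {E₁₁, E₁₂, E₂₁, E₂₂}.
Row-reduce the matrix whose columns are w₁, w₂.
The reduction yields 2 nonzero rows, so the rank is 2.
Since rank = 2 (the number of vectors), the set is linearly independent.

linearly independent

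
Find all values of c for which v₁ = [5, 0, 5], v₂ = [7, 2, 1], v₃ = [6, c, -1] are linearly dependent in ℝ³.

c = 7/3

The set is linearly dependent precisely when det[v₁; v₂; v₃] = 0.
The determinant works out to 30*c - 70.
Solving 30*c - 70 = 0 yields c = 7/3.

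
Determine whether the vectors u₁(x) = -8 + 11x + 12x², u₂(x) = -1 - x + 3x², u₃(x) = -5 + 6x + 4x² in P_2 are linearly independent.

Take coordinates with respect to the standard basis {1, x, x²}.
Form the 3×3 matrix with these as columns; its determinant is -77.
A nonzero determinant means the columns are linearly independent.

linearly independent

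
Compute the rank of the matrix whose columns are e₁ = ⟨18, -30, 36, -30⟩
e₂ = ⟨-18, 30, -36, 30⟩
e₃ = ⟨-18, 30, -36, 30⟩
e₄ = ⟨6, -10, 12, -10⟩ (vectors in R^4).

Put the 4×4 matrix [e₁|e₂|e₃|e₄] into echelon form.
Exactly 1 pivot survives; hence the rank is 1.

rank 1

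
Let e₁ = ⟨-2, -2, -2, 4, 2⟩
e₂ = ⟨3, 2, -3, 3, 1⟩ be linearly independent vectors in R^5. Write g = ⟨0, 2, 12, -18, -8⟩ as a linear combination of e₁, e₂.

Write g = a₁e₁ + a₂e₂ and equate components.
The system has the unique solution (a₁, a₂) = (-3, -2).

g = -3e₁ - 2e₂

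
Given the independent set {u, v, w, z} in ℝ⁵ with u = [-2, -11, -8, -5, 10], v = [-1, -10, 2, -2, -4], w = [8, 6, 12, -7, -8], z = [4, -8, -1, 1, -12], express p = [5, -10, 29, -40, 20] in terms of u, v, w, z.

Set up the augmented matrix [u | v | w | z | p] and row-reduce.
The system has the unique solution (c₁, …, c₄) = (2, 3, 3, -3).

p = 2u + 3v + 3w - 3z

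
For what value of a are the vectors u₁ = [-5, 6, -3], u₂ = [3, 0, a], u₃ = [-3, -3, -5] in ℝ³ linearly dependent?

The vectors are dependent exactly when the determinant of the matrix with rows u₁, u₂, u₃ vanishes.
The determinant works out to 117 - 33*a.
This vanishes exactly when a = 39/11.

a = 39/11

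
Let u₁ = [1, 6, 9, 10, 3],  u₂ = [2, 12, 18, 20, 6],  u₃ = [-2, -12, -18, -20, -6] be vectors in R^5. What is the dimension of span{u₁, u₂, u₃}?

1

Put the 5×3 matrix [u₁|u₂|u₃] into echelon form.
Exactly 1 pivot survives; hence the rank is 1.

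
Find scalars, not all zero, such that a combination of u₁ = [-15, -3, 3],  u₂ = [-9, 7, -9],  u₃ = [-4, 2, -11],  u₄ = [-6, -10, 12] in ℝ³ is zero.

Set up α₁u₁ + … + α₄u₄ = 0 and solve the homogeneous system.
A generator of the null space is (1, -1, 0, -1).

u₁ - u₂ - u₄ = 0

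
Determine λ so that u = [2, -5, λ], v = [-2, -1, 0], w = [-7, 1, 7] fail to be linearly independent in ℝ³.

λ = -28/3

The vectors are dependent exactly when the determinant of the matrix with rows u, v, w vanishes.
Cofactor expansion gives det = -9*λ - 84.
Solving -9*λ - 84 = 0 yields λ = -28/3.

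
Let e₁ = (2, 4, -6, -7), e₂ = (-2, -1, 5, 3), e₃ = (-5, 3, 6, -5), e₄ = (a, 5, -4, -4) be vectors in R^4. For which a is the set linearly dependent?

The vectors are dependent exactly when the determinant of the matrix with rows e₁, e₂, e₃, e₄ vanishes.
The determinant works out to 49*a - 147.
Setting this to zero gives a = 3.

a = 3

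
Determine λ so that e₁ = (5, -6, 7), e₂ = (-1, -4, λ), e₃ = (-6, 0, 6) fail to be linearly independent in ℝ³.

Dependence holds iff the 3×3 matrix [e₁ e₂ e₃] is singular.
Expanding, det = 36*λ - 324.
This vanishes exactly when λ = 9.

λ = 9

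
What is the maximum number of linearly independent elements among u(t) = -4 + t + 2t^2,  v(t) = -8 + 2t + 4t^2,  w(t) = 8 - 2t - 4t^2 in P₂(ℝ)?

Represent each element by its coordinate vector in ℝ³.
Row-reduce the 3×3 matrix with these as rows.
Reduction leaves 1 leading entry, giving rank 1.

1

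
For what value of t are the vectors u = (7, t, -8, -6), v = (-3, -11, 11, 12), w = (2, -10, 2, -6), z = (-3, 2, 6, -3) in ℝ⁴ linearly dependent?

Dependence holds iff the 4×4 matrix [u v w z] is singular.
Expanding, det = -390*t - 4680.
Solving -390*t - 4680 = 0 yields t = -12.

t = -12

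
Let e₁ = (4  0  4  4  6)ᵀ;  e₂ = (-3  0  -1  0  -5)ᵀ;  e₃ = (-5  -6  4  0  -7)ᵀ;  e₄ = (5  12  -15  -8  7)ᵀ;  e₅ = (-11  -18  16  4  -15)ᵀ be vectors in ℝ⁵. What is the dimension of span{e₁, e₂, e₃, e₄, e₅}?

Form the matrix with e₁, e₂, e₃, e₄, e₅ as columns and reduce.
The echelon form has 3 nonzero rows, so the rank is 3.

3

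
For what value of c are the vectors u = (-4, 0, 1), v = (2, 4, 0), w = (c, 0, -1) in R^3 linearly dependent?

c = 4

The set is linearly dependent precisely when det[u; v; w] = 0.
The determinant works out to 16 - 4*c.
Solving 16 - 4*c = 0 yields c = 4.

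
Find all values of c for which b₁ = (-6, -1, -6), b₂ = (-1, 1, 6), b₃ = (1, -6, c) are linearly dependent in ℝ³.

c = -36

Place the vectors as rows of a 3×3 matrix; dependence ⇔ determinant zero.
The determinant works out to -7*c - 252.
This vanishes exactly when c = -36.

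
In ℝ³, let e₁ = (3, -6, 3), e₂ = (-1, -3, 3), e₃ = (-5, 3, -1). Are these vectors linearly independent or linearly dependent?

linearly independent

Place the vectors as rows of a 3×3 matrix and reduce to echelon form.
The reduction yields 3 nonzero rows, so the rank is 3.
Since rank = 3 (the number of vectors), the set is linearly independent.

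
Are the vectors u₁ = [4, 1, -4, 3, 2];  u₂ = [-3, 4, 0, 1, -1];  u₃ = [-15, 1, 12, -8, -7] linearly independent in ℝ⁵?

linearly dependent

Row-reduce the matrix whose columns are u₁, u₂, u₃.
The reduction yields 2 nonzero rows, so the rank is 2.
Since rank 2 < 3, the set is linearly dependent.
Indeed 3u₁ - u₂ + u₃ = 0.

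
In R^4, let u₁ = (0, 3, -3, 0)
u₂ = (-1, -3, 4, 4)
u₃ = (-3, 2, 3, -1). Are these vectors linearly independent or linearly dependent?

linearly independent

Place the vectors as rows of a 3×4 matrix and reduce to echelon form.
The reduction yields 3 nonzero rows, so the rank is 3.
Since rank = 3 (the number of vectors), the set is linearly independent.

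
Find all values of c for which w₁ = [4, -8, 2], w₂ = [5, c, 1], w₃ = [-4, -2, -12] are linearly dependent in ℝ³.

c = -23/2

Place the vectors as rows of a 3×3 matrix; dependence ⇔ determinant zero.
Cofactor expansion gives det = -40*c - 460.
Setting this to zero gives c = -23/2.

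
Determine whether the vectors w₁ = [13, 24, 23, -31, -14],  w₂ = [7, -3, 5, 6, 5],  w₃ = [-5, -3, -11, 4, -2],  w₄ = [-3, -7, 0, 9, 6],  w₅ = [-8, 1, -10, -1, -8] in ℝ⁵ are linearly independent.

Row-reduce the matrix whose columns are w₁, w₂, w₃, w₄, w₅.
The reduction yields 4 nonzero rows, so the rank is 4.
Since rank 4 < 5, the set is linearly dependent.

linearly dependent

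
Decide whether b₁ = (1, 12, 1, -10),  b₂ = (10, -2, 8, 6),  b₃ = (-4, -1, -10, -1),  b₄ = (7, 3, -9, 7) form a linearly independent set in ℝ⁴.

The matrix [b₁|b₂|b₃|b₄] has determinant 5764.
A nonzero determinant means the columns are linearly independent.

linearly independent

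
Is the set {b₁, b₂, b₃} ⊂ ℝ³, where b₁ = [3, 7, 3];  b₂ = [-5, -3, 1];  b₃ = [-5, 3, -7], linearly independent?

The matrix [b₁|b₂|b₃] has determinant -316.
A nonzero determinant means the columns are linearly independent.

linearly independent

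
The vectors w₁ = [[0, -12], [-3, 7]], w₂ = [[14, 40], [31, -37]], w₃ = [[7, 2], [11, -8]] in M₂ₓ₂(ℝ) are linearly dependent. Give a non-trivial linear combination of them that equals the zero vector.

Write each element as a vector in ℝ⁴ using {E₁₁, E₁₂, E₂₁, E₂₂}.
Row-reduce the matrix with w₁, w₂, w₃ as columns; the null space gives the coefficients.
The free variable yields coefficients (3, 1, -2) (any nonzero multiple also works).

3w₁ + w₂ - 2w₃ = 0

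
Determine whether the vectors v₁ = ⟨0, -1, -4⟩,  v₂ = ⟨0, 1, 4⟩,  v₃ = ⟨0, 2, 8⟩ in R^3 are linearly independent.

Row-reduce the matrix whose columns are v₁, v₂, v₃.
The reduction yields 1 nonzero row, so the rank is 1.
Since rank 1 < 3, the set is linearly dependent.

linearly dependent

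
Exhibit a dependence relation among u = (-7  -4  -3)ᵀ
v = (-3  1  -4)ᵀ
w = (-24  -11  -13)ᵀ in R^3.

Set up α₁u + … + α₃w = 0 and solve the homogeneous system.
One solution (up to scaling) is (3, 1, -1).

3u + v - w = 0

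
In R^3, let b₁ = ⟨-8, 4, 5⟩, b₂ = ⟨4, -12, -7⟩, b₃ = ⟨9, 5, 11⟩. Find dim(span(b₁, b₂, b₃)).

dim = 3

Put the 3×3 matrix [b₁|b₂|b₃] into echelon form.
Exactly 3 pivots survive; hence the rank is 3.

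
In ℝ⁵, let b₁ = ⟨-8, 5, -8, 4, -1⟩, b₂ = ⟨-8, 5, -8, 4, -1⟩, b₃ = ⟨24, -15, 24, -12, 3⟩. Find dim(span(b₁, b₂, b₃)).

dim = 1

Form the matrix with b₁, b₂, b₃ as columns and reduce.
The echelon form has 1 nonzero row, so the rank is 1.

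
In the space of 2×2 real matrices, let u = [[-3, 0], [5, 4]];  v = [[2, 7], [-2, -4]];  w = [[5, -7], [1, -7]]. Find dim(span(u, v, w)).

Represent each element by its coordinate vector in ℝ⁴.
Put the 4×3 matrix [u|v|w] into echelon form.
There are 3 pivot columns, so rank = 3.

3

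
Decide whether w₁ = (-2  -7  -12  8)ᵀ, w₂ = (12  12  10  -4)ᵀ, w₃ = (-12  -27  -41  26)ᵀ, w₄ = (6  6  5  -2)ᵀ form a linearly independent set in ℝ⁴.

One vector is a scalar multiple of another, so the set is dependent.

linearly dependent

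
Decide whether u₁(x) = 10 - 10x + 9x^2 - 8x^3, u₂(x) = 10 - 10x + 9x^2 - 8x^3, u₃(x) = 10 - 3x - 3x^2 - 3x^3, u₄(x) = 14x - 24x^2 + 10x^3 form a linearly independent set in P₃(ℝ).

linearly dependent

Take coordinates with respect to the standard basis {1, x, …, x^3}.
Two of the vectors are equal, giving an immediate dependence.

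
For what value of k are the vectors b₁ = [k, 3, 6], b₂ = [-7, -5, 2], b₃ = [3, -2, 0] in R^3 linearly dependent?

k = -48

Place the vectors as rows of a 3×3 matrix; dependence ⇔ determinant zero.
The determinant works out to 4*k + 192.
This vanishes exactly when k = -48.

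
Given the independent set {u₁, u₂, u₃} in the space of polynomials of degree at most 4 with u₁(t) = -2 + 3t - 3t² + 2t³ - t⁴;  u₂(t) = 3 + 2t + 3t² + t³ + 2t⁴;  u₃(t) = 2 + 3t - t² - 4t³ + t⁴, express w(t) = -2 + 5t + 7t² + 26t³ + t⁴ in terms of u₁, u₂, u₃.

Work in coordinates with respect to the standard basis {1, t, …, t⁴}.
Set up the augmented matrix [u₁ | u₂ | u₃ | w] and row-reduce.
The system has the unique solution (c₁, c₂, c₃) = (3, 4, -4).

w = 3u₁ + 4u₂ - 4u₃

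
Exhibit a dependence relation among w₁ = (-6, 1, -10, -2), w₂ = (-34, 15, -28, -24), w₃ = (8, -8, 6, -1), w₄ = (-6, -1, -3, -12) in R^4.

Row-reduce the matrix with w₁, w₂, w₃, w₄ as columns; the null space gives the coefficients.
One solution (up to scaling) is (1, -1, -2, 2).

w₁ - w₂ - 2w₃ + 2w₄ = 0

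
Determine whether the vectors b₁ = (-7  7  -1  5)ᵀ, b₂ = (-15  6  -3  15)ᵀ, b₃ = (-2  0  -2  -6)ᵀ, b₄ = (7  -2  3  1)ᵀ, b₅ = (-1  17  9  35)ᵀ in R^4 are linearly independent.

linearly dependent

There are 5 vectors in a 4-dimensional space, so they cannot be linearly independent.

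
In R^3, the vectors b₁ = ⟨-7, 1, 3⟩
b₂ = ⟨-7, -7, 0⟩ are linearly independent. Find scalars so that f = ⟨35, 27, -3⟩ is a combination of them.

Since b₁, b₂ are independent, the coefficients expressing f are uniquely determined by a linear system.
The system has the unique solution (c₁, c₂) = (-1, -4).

f = -b₁ - 4b₂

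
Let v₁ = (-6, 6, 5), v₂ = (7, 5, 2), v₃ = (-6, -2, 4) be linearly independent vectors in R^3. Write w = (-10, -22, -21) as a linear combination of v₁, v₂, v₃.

Set up the augmented matrix [v₁ | v₂ | v₃ | w] and row-reduce.
Row-reducing the augmented matrix gives the unique coefficients (α₁, α₂, α₃) = (-1, -4, -2).

w = -v₁ - 4v₂ - 2v₃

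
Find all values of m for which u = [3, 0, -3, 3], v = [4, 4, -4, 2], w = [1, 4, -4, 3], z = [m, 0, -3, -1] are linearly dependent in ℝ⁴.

The set is linearly dependent precisely when det[u; v; w; z] = 0.
The determinant works out to 180 - 12*m.
This vanishes exactly when m = 15.

m = 15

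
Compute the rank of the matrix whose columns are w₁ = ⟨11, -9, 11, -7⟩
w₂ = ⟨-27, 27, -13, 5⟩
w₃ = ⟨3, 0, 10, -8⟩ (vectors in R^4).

rank 2

Row-reduce the 3×4 matrix with these as rows.
The echelon form has 2 nonzero rows, so the rank is 2.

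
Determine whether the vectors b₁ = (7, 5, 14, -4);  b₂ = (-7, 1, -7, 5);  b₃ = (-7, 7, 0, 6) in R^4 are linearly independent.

linearly dependent

Row-reduce the matrix whose columns are b₁, b₂, b₃.
The reduction yields 2 nonzero rows, so the rank is 2.
Since rank 2 < 3, the set is linearly dependent.
Indeed b₁ + 2b₂ - b₃ = 0.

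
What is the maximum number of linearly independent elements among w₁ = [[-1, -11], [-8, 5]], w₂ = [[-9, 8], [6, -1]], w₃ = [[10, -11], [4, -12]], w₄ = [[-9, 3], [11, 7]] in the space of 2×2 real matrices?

4

Pass to coordinate vectors with respect to the basis {E₁₁, E₁₂, E₂₁, E₂₂}.
Put the 4×4 matrix [w₁|w₂|w₃|w₄] into echelon form.
Reduction leaves 4 leading entries, giving rank 4.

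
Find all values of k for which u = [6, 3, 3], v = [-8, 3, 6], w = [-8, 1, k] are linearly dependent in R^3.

The vectors are dependent exactly when the determinant of the matrix with rows u, v, w vanishes.
Expanding, det = 42*k - 132.
Setting this to zero gives k = 22/7.

k = 22/7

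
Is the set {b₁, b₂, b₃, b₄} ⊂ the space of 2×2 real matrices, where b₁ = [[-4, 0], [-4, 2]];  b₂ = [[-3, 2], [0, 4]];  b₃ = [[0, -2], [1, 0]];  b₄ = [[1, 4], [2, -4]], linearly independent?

linearly independent

Take coordinates with respect to the standard basis {E₁₁, E₁₂, E₂₁, E₂₂}.
Row-reduce the matrix whose columns are b₁, b₂, b₃, b₄.
The reduction yields 4 nonzero rows, so the rank is 4.
Since rank = 4 (the number of vectors), the set is linearly independent.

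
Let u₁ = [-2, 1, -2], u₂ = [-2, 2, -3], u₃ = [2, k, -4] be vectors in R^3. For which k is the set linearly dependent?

k = 5

The set is linearly dependent precisely when det[u₁; u₂; u₃] = 0.
Expanding, det = 10 - 2*k.
This vanishes exactly when k = 5.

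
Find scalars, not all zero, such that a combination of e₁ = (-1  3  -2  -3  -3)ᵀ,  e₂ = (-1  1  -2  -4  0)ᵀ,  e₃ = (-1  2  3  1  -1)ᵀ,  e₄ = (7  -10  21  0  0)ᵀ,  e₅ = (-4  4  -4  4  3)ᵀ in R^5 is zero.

3e₁ - e₂ - 3e₃ + e₄ + 2e₅ = 0

Solve the homogeneous system with e₁, e₂, e₃, e₄, e₅ as columns by row-reducing the coefficient matrix.
One solution (up to scaling) is (3, -1, -3, 1, 2).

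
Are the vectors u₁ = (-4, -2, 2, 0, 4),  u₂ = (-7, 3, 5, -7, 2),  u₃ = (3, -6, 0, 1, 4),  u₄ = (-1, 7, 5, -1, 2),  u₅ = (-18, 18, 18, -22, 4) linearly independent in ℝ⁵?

Place the vectors as rows of a 5×5 matrix and reduce to echelon form.
The reduction yields 4 nonzero rows, so the rank is 4.
Since rank 4 < 5, the set is linearly dependent.
Indeed u₁ - 3u₂ - u₄ + u₅ = 0.

linearly dependent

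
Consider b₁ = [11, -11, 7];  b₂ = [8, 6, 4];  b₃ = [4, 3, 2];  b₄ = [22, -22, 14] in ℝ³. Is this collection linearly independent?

There are 4 vectors in a 3-dimensional space, so they cannot be linearly independent.

linearly dependent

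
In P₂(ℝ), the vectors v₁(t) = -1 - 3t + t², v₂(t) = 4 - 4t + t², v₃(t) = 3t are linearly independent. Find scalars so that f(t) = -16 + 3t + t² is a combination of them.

Work in coordinates with respect to the standard basis {1, t, t²}.
Solve the system with v₁, v₂, v₃ as columns and f as the right-hand side.
Row-reducing the augmented matrix gives the unique coefficients (a₁, a₂, a₃) = (4, -3, 1).

f = 4v₁ - 3v₂ + v₃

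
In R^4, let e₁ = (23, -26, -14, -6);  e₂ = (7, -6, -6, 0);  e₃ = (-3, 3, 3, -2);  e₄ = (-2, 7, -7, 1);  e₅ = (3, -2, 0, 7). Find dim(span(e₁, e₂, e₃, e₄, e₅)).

Apply Gaussian elimination to the matrix whose rows are e₁, e₂, e₃, e₄, e₅.
Reduction leaves 4 leading entries, giving rank 4.
(With 5 elements in a 4-dimensional space the rank is at most 4.)

dim = 4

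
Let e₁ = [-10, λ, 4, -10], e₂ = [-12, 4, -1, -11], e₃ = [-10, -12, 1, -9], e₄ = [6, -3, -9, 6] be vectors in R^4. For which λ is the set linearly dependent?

λ = 38

The set is linearly dependent precisely when det[e₁; e₂; e₃; e₄] = 0.
The determinant works out to 30*λ - 1140.
Solving 30*λ - 1140 = 0 yields λ = 38.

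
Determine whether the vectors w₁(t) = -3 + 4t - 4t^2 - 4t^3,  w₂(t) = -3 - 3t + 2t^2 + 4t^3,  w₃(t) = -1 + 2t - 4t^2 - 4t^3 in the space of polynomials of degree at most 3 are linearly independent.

Take coordinates with respect to the standard basis {1, t, …, t^3}.
Row-reduce the matrix whose columns are w₁, w₂, w₃.
The reduction yields 3 nonzero rows, so the rank is 3.
Since rank = 3 (the number of vectors), the set is linearly independent.

linearly independent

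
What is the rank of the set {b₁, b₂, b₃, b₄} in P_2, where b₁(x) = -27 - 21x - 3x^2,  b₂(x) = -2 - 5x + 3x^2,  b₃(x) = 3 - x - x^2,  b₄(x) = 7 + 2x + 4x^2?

Use coordinates relative to {1, x, x^2}.
Put the 3×4 matrix [b₁|b₂|b₃|b₄] into echelon form.
Reduction leaves 3 leading entries, giving rank 3.
(With 4 elements in a 3-dimensional space the rank is at most 3.)

rank 3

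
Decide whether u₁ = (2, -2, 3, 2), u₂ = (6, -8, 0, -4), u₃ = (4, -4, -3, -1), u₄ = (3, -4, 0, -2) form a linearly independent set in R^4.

linearly dependent

The matrix [u₁|u₂|u₃|u₄] has determinant 0.
A zero determinant means the columns are linearly dependent.
Indeed u₂ - 2u₄ = 0.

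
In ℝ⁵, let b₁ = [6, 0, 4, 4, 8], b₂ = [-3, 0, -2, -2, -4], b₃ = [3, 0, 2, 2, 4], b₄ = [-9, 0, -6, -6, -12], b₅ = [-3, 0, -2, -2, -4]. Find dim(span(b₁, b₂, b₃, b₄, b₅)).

dim = 1

Apply Gaussian elimination to the matrix whose rows are b₁, b₂, b₃, b₄, b₅.
The echelon form has 1 nonzero row, so the rank is 1.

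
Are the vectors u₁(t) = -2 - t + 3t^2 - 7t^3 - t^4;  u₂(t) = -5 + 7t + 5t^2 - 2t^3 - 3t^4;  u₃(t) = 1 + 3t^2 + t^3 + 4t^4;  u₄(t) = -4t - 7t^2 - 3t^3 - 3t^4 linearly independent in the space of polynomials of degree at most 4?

Take coordinates with respect to the standard basis {1, t, …, t^4}.
Place the vectors as rows of a 4×5 matrix and reduce to echelon form.
The reduction yields 4 nonzero rows, so the rank is 4.
Since rank = 4 (the number of vectors), the set is linearly independent.

linearly independent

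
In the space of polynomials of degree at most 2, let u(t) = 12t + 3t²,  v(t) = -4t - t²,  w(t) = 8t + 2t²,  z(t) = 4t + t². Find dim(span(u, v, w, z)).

Use coordinates relative to {1, t, t²}.
Apply Gaussian elimination to the matrix whose rows are u, v, w, z.
Reduction leaves 1 leading entry, giving rank 1.
(With 4 elements in a 3-dimensional space the rank is at most 3.)

1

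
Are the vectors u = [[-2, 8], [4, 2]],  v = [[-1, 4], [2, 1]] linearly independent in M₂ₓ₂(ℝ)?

Take coordinates with respect to the standard basis {E₁₁, E₁₂, E₂₁, E₂₂}.
One vector is a scalar multiple of another, so the set is dependent.

linearly dependent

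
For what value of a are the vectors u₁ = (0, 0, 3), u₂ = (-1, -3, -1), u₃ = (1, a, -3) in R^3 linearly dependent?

a = 3

Dependence holds iff the 3×3 matrix [u₁ u₂ u₃] is singular.
Expanding, det = 9 - 3*a.
Solving 9 - 3*a = 0 yields a = 3.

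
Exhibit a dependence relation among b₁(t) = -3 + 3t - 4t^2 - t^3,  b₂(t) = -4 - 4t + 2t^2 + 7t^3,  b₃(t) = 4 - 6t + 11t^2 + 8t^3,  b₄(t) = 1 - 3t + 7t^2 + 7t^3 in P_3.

Pass to coordinate vectors relative to the basis {1, t, …, t^3}.
Write the vectors as columns of a matrix and find a nonzero vector in its null space.
A generator of the null space is (1, 0, 1, -1).

b₁ + b₃ - b₄ = 0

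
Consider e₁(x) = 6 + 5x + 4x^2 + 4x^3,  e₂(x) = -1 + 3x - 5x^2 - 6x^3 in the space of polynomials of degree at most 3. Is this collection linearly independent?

Write each element as a coordinate vector in ℝ⁴ using {1, x, …, x^3}.
Place the vectors as rows of a 2×4 matrix and reduce to echelon form.
The reduction yields 2 nonzero rows, so the rank is 2.
Since rank = 2 (the number of vectors), the set is linearly independent.

linearly independent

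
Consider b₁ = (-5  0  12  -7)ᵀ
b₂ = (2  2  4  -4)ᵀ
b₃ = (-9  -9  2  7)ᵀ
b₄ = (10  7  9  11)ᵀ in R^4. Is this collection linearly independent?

Place the vectors as rows of a 4×4 matrix and reduce to echelon form.
The reduction yields 4 nonzero rows, so the rank is 4.
Since rank = 4 (the number of vectors), the set is linearly independent.

linearly independent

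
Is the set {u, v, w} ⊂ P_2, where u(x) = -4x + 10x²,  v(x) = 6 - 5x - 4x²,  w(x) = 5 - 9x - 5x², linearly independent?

Write each element as a coordinate vector in ℝ³ using {1, x, x²}.
Place the vectors as rows of a 3×3 matrix and reduce to echelon form.
The reduction yields 3 nonzero rows, so the rank is 3.
Since rank = 3 (the number of vectors), the set is linearly independent.

linearly independent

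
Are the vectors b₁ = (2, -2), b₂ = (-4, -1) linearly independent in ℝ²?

linearly independent

Place the vectors as rows of a 2×2 matrix and reduce to echelon form.
The reduction yields 2 nonzero rows, so the rank is 2.
Since rank = 2 (the number of vectors), the set is linearly independent.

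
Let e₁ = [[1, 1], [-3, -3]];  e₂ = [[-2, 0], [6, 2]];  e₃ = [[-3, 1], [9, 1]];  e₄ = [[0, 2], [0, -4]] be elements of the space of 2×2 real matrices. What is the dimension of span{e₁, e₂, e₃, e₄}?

2

Use coordinates relative to {E₁₁, E₁₂, E₂₁, E₂₂}.
Form the matrix with e₁, e₂, e₃, e₄ as columns and reduce.
Exactly 2 pivots survive; hence the rank is 2.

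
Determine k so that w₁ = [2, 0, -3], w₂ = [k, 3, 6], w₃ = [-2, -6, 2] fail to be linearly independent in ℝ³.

Dependence holds iff the 3×3 matrix [w₁ w₂ w₃] is singular.
The determinant works out to 18*k + 66.
Setting this to zero gives k = -11/3.

k = -11/3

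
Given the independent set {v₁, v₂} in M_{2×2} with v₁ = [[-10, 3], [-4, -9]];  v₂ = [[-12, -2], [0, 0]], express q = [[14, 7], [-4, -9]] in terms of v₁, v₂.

q = v₁ - 2v₂

Work in coordinates with respect to the standard basis {E₁₁, E₁₂, E₂₁, E₂₂}.
Write q = c₁v₁ + c₂v₂ and equate components.
Row-reducing the augmented matrix gives the unique coefficients (c₁, c₂) = (1, -2).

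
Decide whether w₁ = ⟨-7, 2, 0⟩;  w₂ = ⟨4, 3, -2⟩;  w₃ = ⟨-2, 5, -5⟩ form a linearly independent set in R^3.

Place the vectors as rows of a 3×3 matrix and reduce to echelon form.
The reduction yields 3 nonzero rows, so the rank is 3.
Since rank = 3 (the number of vectors), the set is linearly independent.

linearly independent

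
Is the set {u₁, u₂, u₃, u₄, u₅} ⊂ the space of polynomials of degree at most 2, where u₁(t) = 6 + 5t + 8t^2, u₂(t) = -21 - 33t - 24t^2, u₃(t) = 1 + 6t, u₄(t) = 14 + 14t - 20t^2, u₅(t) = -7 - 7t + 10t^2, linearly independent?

linearly dependent

Take coordinates with respect to the standard basis {1, t, t^2}.
There are 5 vectors in a 3-dimensional space, so they cannot be linearly independent.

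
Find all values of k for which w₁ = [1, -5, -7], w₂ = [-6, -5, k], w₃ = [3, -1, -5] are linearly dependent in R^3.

Place the vectors as rows of a 3×3 matrix; dependence ⇔ determinant zero.
Cofactor expansion gives det = 28 - 14*k.
Solving 28 - 14*k = 0 yields k = 2.

k = 2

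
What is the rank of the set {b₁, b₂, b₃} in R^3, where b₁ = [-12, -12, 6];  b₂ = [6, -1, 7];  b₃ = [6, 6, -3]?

Apply Gaussian elimination to the matrix whose rows are b₁, b₂, b₃.
Exactly 2 pivots survive; hence the rank is 2.

rank 2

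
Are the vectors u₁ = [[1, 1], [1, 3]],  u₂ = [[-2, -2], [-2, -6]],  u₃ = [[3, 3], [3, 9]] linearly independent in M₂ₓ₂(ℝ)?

Write each element as a coordinate vector in ℝ⁴ using {E₁₁, E₁₂, E₂₁, E₂₂}.
One vector is a scalar multiple of another, so the set is dependent.

linearly dependent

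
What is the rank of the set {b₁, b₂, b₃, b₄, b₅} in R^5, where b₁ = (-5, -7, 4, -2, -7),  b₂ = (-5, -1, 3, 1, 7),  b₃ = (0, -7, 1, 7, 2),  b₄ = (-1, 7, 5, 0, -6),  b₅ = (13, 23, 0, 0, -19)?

rank 4

Form the matrix with b₁, b₂, b₃, b₄, b₅ as columns and reduce.
The echelon form has 4 nonzero rows, so the rank is 4.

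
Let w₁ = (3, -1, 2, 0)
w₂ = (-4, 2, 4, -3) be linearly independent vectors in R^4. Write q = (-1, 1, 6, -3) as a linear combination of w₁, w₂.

Write q = α₁w₁ + α₂w₂ and equate components.
Row-reducing the augmented matrix gives the unique coefficients (α₁, α₂) = (1, 1).

q = w₁ + w₂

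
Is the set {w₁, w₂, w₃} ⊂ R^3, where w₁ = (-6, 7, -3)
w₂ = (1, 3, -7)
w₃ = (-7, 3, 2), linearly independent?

linearly independent

Row-reduce the matrix whose columns are w₁, w₂, w₃.
The reduction yields 3 nonzero rows, so the rank is 3.
Since rank = 3 (the number of vectors), the set is linearly independent.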